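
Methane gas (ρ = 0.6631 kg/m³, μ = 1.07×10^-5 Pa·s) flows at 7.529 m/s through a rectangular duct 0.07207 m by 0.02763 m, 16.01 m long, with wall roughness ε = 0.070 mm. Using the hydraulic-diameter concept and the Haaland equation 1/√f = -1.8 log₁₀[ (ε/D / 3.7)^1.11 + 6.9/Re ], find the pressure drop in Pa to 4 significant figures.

ΔP ≈ 221.3 Pa

Hydraulic diameter D_h = 4A/P = 4·(0.07207·0.02763)/(2·(0.07207+0.02763)) = 0.007965/0.1994 = 0.03995 m.
Re = ρVD_h/μ = 0.6631·7.529·0.03995/1.07e-05 = 1.864e+04.
ε/D_h = 7e-05/0.03995 = 0.00175; Haaland gives 1/√f = -1.8 log₁₀[0.000204+0.00037] = 5.834, so f = 0.02938.
ΔP = f(L/D_h)(ρV²/2) = 0.02938·16.01/0.03995·18.79 = 221.3 Pa.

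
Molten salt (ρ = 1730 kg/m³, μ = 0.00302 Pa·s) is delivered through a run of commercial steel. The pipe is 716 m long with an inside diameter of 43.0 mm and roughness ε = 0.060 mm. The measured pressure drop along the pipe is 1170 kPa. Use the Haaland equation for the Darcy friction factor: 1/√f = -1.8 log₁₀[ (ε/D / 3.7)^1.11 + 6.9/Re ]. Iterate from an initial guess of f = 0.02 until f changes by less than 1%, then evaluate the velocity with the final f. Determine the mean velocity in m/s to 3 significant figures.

Rearranging Darcy-Weisbach: V = √(2·ΔP·D/(f·L·ρ)). With ε/D = 6e-05/0.043 = 0.0014, iterate starting from f = 0.02:
  f = 0.02 → V = √(2·1.17e+06·0.043/(0.02·716·1730)) = 2.015 m/s; Re = ρVD/μ = 4.964e+04; f → 0.02482
  f = 0.02482 → V = 1.809 m/s; Re = 4.457e+04; f → 0.02514
  f = 0.02514 → V = 1.798 m/s; Re = 4.428e+04; f → 0.02516
Converged (Δf/f < 1%). With the final f = 0.02516: V = √(2·1.17e+06·0.043/(0.02516·716·1730)) = 1.797 m/s.

V ≈ 1.80 m/s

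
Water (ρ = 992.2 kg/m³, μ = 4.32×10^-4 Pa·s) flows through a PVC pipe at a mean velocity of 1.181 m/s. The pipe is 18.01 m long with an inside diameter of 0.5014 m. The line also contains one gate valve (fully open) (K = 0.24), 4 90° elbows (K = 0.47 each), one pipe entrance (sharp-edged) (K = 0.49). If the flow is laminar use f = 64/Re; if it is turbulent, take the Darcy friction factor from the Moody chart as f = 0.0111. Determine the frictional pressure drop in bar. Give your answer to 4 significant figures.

ΔP ≈ 0.02082 bar

Reynolds number Re = ρVD/μ = 992.2 · 1.181 · 0.5014 / 0.000432 = 1.36e+06.
Re > 4000 → turbulent; use the Moody-chart value f = 0.0111.
Total minor-loss coefficient ΣK = 1·0.24 + 4·0.47 + 1·0.49 = 2.61.
ΔP = [f·L/D + ΣK]·(ρV²/2) = [0.0111·18.01/0.5014 + 2.61]·(992.2·1.181²/2) = [0.3987 + 2.61]·691.9 = 2082 Pa.
ΔP = 2082 Pa = 0.02082 bar.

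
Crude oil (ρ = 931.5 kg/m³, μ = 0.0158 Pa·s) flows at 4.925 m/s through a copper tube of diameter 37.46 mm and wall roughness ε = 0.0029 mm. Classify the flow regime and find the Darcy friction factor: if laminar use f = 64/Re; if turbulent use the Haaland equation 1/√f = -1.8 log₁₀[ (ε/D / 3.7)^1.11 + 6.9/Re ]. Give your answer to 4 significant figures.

f ≈ 0.03027

Re = ρVD/μ = 931.5·4.925·0.03746/0.0158 = 1.088e+04.
Re > 4000 → turbulent. ε/D = 2.9e-06/0.03746 = 7.74e-05; Haaland: 1/√f = -1.8 log₁₀[6.4e-06 + 0.000634] = 5.748, so f = 0.03027.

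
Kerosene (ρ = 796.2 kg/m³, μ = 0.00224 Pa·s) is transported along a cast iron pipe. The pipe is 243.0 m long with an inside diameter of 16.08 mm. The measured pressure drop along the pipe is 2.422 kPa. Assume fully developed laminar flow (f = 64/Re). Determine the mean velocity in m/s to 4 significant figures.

V ≈ 0.03595 m/s

For laminar flow, f = 64/Re with Re = ρVD/μ, so Darcy-Weisbach reduces to ΔP = 32μLV/D². Solving for V: V = ΔP·D²/(32μL) = 2422·(0.01608)²/(32·0.00224·243) = 0.03595 m/s.
Check: Re = ρVD/μ = 796.2·0.03595·0.01608/0.00224 = 205.5 < 2300, so the laminar assumption holds.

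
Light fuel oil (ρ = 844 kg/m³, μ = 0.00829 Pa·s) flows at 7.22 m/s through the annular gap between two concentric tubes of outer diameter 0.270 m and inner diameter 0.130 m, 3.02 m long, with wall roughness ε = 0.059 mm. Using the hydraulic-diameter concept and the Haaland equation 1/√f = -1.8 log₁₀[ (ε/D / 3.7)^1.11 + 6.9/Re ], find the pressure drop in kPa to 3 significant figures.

Hydraulic diameter D_h = 4A/P = D_o - D_i = 0.27 - 0.13 = 0.14 m.
Re = ρVD_h/μ = 844·7.22·0.14/0.00829 = 1.029e+05.
ε/D_h = 5.9e-05/0.14 = 0.000421; Haaland gives 1/√f = -1.8 log₁₀[4.2e-05+6.7e-05] = 7.133, so f = 0.01966.
ΔP = f(L/D_h)(ρV²/2) = 0.01966·3.02/0.14·2.2e+04 = 9328 Pa.
ΔP = 9.33 kPa.

ΔP ≈ 9.33 kPa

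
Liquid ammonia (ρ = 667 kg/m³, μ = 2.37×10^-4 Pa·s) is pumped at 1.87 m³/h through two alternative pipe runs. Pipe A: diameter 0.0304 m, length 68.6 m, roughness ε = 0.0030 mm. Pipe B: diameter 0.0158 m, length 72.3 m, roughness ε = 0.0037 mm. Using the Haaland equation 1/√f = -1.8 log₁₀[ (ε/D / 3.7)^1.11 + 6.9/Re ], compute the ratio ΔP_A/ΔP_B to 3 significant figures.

Pipe A: V = Q/A = 0.0005194/0.0007258 = 0.7157 m/s; Re = 6.123e+04; ε/D = 9.87e-05; Haaland → f = 0.02012; ΔP_A = f(L/D)(ρV²/2) = 7754 Pa.
Pipe B: V = Q/A = 0.0005194/0.0001961 = 2.649 m/s; Re = 1.178e+05; ε/D = 0.000234; Haaland → f = 0.01841; ΔP_B = f(L/D)(ρV²/2) = 1.972e+05 Pa.
ΔP_A/ΔP_B = 7754/1.972e+05 = 0.0393.

ΔP_A/ΔP_B ≈ 0.0393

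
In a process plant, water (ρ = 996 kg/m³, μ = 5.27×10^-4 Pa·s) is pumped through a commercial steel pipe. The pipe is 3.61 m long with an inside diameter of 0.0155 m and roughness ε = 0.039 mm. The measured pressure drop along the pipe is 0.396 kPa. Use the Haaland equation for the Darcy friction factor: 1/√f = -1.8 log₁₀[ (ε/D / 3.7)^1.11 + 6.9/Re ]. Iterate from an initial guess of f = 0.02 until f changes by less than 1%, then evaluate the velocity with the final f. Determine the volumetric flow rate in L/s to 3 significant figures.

Q ≈ 0.0591 L/s

Rearranging Darcy-Weisbach: V = √(2·ΔP·D/(f·L·ρ)). With ε/D = 3.9e-05/0.0155 = 0.00252, iterate starting from f = 0.02:
  f = 0.02 → V = √(2·396·0.0155/(0.02·3.61·996)) = 0.4132 m/s; Re = ρVD/μ = 1.21e+04; f → 0.033
  f = 0.033 → V = 0.3216 m/s; Re = 9422; f → 0.03466
  f = 0.03466 → V = 0.3139 m/s; Re = 9194; f → 0.03483
Converged (Δf/f < 1%). With the final f = 0.03483: V = √(2·396·0.0155/(0.03483·3.61·996)) = 0.3131 m/s.
Q = V·A = 0.3131·(π/4·0.0155²) = 5.907e-05 m³/s = 0.0591 L/s.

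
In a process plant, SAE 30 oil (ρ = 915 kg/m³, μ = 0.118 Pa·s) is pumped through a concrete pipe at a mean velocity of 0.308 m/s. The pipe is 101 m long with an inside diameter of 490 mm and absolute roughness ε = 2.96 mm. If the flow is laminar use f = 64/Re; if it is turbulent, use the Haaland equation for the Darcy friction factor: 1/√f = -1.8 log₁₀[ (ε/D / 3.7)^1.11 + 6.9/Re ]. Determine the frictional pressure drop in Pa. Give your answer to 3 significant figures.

ΔP ≈ 489 Pa

Reynolds number Re = ρVD/μ = 915 · 0.308 · 0.49 / 0.118 = 1170.
Re < 2300 → laminar flow, so f = 64/Re = 64/1170 = 0.05469 (the turbulent correlation is not needed).
Darcy-Weisbach: ΔP = f(L/D)(ρV²/2) = 0.05469·(101/0.49)·(915·0.308²/2) = 0.05469·206.1·43.4 = 489.2 Pa.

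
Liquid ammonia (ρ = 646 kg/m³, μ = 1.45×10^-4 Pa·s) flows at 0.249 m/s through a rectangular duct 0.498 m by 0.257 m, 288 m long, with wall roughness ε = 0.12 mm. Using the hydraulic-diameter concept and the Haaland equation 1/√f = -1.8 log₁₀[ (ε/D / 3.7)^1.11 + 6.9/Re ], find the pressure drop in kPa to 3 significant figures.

Hydraulic diameter D_h = 4A/P = 4·(0.498·0.257)/(2·(0.498+0.257)) = 0.5119/1.51 = 0.339 m.
Re = ρVD_h/μ = 646·0.249·0.339/0.000145 = 3.761e+05.
ε/D_h = 0.00012/0.339 = 0.000354; Haaland gives 1/√f = -1.8 log₁₀[3.46e-05+1.83e-05] = 7.698, so f = 0.01688.
ΔP = f(L/D_h)(ρV²/2) = 0.01688·288/0.339·20.03 = 287.1 Pa.
ΔP = 0.287 kPa.

ΔP ≈ 0.287 kPa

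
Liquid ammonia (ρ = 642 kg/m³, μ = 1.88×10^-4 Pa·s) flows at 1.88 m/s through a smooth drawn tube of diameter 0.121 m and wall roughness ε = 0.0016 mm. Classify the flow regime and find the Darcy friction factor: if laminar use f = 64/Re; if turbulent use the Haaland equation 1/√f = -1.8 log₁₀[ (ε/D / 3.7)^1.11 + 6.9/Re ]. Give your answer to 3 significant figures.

Re = ρVD/μ = 642·1.88·0.121/0.000188 = 7.768e+05.
Re > 4000 → turbulent. ε/D = 1.6e-06/0.121 = 1.32e-05; Haaland: 1/√f = -1.8 log₁₀[8.99e-07 + 8.88e-06] = 9.017, so f = 0.0123.

f ≈ 0.0123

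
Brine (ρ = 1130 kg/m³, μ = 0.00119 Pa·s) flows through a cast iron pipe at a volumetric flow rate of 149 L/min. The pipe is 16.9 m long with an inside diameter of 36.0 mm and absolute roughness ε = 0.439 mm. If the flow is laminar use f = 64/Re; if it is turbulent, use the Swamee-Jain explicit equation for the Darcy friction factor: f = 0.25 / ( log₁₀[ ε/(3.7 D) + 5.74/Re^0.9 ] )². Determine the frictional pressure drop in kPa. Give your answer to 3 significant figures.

ΔP ≈ 65.5 kPa

Q = 149 L/min = 149/60000 = 0.002483 m³/s.
Cross-sectional area A = πD²/4 = π(0.036)²/4 = 0.001018 m²; mean velocity V = Q/A = 0.002483/0.001018 = 2.44 m/s.
Reynolds number Re = ρVD/μ = 1130 · 2.44 · 0.036 / 0.00119 = 8.34e+04.
Re > 4000 → turbulent. Relative roughness ε/D = 0.000439/0.036 = 0.0122. Swamee-Jain: f = 0.25/(log₁₀[0.0122/3.7 + 5.74/8.34e+04^0.9])² = 0.25/(log₁₀[0.0033 + 0.000214])² = 0.25/(-2.455)² = 0.04149.
Darcy-Weisbach: ΔP = f(L/D)(ρV²/2) = 0.04149·(16.9/0.036)·(1130·2.44²/2) = 0.04149·469.4·3363 = 6.55e+04 Pa.
ΔP = 6.55e+04 Pa = 65.5 kPa.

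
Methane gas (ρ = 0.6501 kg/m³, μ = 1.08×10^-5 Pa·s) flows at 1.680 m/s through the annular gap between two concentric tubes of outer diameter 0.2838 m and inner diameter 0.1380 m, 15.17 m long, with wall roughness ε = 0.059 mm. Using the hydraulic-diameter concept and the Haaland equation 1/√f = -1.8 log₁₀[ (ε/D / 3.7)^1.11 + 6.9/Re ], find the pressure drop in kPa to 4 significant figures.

Hydraulic diameter D_h = 4A/P = D_o - D_i = 0.2838 - 0.138 = 0.1458 m.
Re = ρVD_h/μ = 0.6501·1.68·0.1458/1.08e-05 = 1.474e+04.
ε/D_h = 5.9e-05/0.1458 = 0.000405; Haaland gives 1/√f = -1.8 log₁₀[4.01e-05+0.000468] = 5.929, so f = 0.02844.
ΔP = f(L/D_h)(ρV²/2) = 0.02844·15.17/0.1458·0.9174 = 2.715 Pa.
ΔP = 0.002715 kPa.

ΔP ≈ 0.002715 kPa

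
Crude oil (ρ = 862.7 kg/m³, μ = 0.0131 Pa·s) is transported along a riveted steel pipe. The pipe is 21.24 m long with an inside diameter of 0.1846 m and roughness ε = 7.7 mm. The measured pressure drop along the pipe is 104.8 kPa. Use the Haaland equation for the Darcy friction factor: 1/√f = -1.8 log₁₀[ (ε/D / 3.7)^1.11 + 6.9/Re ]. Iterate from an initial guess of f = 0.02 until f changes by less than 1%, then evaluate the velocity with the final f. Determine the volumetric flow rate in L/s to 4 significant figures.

Q ≈ 150.9 L/s

Rearranging Darcy-Weisbach: V = √(2·ΔP·D/(f·L·ρ)). With ε/D = 0.0077/0.1846 = 0.0417, iterate starting from f = 0.02:
  f = 0.02 → V = √(2·1.048e+05·0.1846/(0.02·21.24·862.7)) = 10.28 m/s; Re = ρVD/μ = 1.249e+05; f → 0.06623
  f = 0.06623 → V = 5.646 m/s; Re = 6.864e+04; f → 0.0664
Converged (Δf/f < 1%). With the final f = 0.0664: V = √(2·1.048e+05·0.1846/(0.0664·21.24·862.7)) = 5.639 m/s.
Q = V·A = 5.639·(π/4·0.1846²) = 0.1509 m³/s = 150.9 L/s.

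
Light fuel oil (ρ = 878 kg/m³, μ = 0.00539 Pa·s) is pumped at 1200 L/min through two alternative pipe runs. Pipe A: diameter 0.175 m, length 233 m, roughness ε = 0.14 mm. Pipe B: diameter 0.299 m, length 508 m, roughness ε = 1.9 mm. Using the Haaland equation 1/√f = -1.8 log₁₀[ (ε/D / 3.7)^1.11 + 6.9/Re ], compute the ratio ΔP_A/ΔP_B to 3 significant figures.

ΔP_A/ΔP_B ≈ 4.69

Pipe A: V = Q/A = 0.02/0.02405 = 0.8315 m/s; Re = 2.37e+04; ε/D = 0.0008; Haaland → f = 0.02632; ΔP_A = f(L/D)(ρV²/2) = 1.064e+04 Pa.
Pipe B: V = Q/A = 0.02/0.07022 = 0.2848 m/s; Re = 1.387e+04; ε/D = 0.00635; Haaland → f = 0.03748; ΔP_B = f(L/D)(ρV²/2) = 2268 Pa.
ΔP_A/ΔP_B = 1.064e+04/2268 = 4.69.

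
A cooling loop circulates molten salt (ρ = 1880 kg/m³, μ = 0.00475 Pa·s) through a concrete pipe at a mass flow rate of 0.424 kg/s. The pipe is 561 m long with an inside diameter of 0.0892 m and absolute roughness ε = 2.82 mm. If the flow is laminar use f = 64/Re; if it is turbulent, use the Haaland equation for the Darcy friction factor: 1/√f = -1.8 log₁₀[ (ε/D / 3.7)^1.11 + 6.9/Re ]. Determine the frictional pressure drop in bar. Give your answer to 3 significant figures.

A = πD²/4 = π(0.0892)²/4 = 0.006249 m²; mean velocity V = ṁ/(ρA) = 0.424/(1880 · 0.006249) = 0.03609 m/s.
Reynolds number Re = ρVD/μ = 1880 · 0.03609 · 0.0892 / 0.00475 = 1274.
Re < 2300 → laminar flow, so f = 64/Re = 64/1274 = 0.05023 (the turbulent correlation is not needed).
Darcy-Weisbach: ΔP = f(L/D)(ρV²/2) = 0.05023·(561/0.0892)·(1880·0.03609²/2) = 0.05023·6289·1.224 = 386.8 Pa.
ΔP = 386.8 Pa = 0.00387 bar.

ΔP ≈ 0.00387 bar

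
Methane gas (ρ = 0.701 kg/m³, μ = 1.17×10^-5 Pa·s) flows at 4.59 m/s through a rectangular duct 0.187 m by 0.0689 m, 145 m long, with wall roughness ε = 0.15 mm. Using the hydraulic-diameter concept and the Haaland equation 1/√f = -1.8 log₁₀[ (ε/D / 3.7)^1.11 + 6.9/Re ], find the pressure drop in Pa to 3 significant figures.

ΔP ≈ 288 Pa

Hydraulic diameter D_h = 4A/P = 4·(0.187·0.0689)/(2·(0.187+0.0689)) = 0.05154/0.5118 = 0.1007 m.
Re = ρVD_h/μ = 0.701·4.59·0.1007/1.17e-05 = 2.769e+04.
ε/D_h = 0.00015/0.1007 = 0.00149; Haaland gives 1/√f = -1.8 log₁₀[0.00017+0.000249] = 6.079, so f = 0.02706.
ΔP = f(L/D_h)(ρV²/2) = 0.02706·145/0.1007·7.384 = 287.7 Pa.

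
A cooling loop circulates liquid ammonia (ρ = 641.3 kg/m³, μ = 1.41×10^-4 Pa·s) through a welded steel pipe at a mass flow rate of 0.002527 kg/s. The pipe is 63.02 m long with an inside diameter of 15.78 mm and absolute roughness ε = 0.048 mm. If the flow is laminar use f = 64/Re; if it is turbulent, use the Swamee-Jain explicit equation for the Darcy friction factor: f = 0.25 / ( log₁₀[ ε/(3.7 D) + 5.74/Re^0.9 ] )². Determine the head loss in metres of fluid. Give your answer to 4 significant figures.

A = πD²/4 = π(0.01578)²/4 = 0.0001956 m²; mean velocity V = ṁ/(ρA) = 0.002527/(641.3 · 0.0001956) = 0.02015 m/s.
Reynolds number Re = ρVD/μ = 641.3 · 0.02015 · 0.01578 / 0.000141 = 1446.
Re < 2300 → laminar flow, so f = 64/Re = 64/1446 = 0.04426 (the turbulent correlation is not needed).
Darcy-Weisbach: ΔP = f(L/D)(ρV²/2) = 0.04426·(63.02/0.01578)·(641.3·0.02015²/2) = 0.04426·3994·0.1302 = 23.01 Pa.
Head loss h_f = ΔP/(ρg) = 23.01/(641.3·9.81) = 0.003657 m.

h_f ≈ 0.003657 m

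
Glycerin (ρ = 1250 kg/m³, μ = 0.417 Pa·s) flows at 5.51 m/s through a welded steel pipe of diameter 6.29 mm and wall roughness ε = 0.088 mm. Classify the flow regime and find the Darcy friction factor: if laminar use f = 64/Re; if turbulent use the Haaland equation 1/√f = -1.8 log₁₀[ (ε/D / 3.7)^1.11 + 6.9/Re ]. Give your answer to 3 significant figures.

f ≈ 0.616

Re = ρVD/μ = 1250·5.51·0.00629/0.417 = 103.9.
Re < 2300 → laminar, so f = 64/Re = 0.616 (roughness is irrelevant in laminar flow).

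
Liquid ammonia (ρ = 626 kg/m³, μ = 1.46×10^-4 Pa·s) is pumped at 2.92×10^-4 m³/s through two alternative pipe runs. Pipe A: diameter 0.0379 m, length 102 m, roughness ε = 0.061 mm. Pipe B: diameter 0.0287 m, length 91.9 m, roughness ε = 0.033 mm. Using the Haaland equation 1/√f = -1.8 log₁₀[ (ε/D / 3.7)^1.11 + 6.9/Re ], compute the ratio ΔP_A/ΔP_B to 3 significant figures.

ΔP_A/ΔP_B ≈ 0.300

Pipe A: V = Q/A = 0.000292/0.001128 = 0.2588 m/s; Re = 4.206e+04; ε/D = 0.00161; Haaland → f = 0.02584; ΔP_A = f(L/D)(ρV²/2) = 1458 Pa.
Pipe B: V = Q/A = 0.000292/0.0006469 = 0.4514 m/s; Re = 5.554e+04; ε/D = 0.00115; Haaland → f = 0.02383; ΔP_B = f(L/D)(ρV²/2) = 4867 Pa.
ΔP_A/ΔP_B = 1458/4867 = 0.300.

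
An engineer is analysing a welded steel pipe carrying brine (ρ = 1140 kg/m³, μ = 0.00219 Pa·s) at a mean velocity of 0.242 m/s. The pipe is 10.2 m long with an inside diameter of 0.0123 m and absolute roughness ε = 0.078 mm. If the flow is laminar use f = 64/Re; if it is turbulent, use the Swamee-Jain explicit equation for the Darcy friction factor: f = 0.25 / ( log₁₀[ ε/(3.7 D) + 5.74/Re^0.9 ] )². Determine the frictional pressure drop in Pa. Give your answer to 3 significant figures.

ΔP ≈ 1140 Pa

Reynolds number Re = ρVD/μ = 1140 · 0.242 · 0.0123 / 0.00219 = 1549.
Re < 2300 → laminar flow, so f = 64/Re = 64/1549 = 0.0413 (the turbulent correlation is not needed).
Darcy-Weisbach: ΔP = f(L/D)(ρV²/2) = 0.0413·(10.2/0.0123)·(1140·0.242²/2) = 0.0413·829.3·33.38 = 1143 Pa.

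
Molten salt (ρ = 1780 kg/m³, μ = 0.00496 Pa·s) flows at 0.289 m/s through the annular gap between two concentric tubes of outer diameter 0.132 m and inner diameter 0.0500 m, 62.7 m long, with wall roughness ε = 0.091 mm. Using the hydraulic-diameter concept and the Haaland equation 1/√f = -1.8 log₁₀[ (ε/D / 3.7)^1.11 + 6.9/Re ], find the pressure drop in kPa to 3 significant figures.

Hydraulic diameter D_h = 4A/P = D_o - D_i = 0.132 - 0.05 = 0.082 m.
Re = ρVD_h/μ = 1780·0.289·0.082/0.00496 = 8505.
ε/D_h = 9.1e-05/0.082 = 0.00111; Haaland gives 1/√f = -1.8 log₁₀[0.000123+0.000811] = 5.453, so f = 0.03363.
ΔP = f(L/D_h)(ρV²/2) = 0.03363·62.7/0.082·74.33 = 1911 Pa.
ΔP = 1.91 kPa.

ΔP ≈ 1.91 kPa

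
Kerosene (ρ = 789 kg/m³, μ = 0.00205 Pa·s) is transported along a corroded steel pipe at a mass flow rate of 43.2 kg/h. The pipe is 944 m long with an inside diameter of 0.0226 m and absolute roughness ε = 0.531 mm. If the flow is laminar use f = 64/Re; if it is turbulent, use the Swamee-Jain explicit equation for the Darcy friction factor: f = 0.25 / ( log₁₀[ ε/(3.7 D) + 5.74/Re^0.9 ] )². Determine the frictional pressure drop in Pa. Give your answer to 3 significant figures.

ṁ = 43.2 kg/h = 43.2/3600 = 0.012 kg/s.
A = πD²/4 = π(0.0226)²/4 = 0.0004011 m²; mean velocity V = ṁ/(ρA) = 0.012/(789 · 0.0004011) = 0.03791 m/s.
Reynolds number Re = ρVD/μ = 789 · 0.03791 · 0.0226 / 0.00205 = 329.8.
Re < 2300 → laminar flow, so f = 64/Re = 64/329.8 = 0.1941 (the turbulent correlation is not needed).
Darcy-Weisbach: ΔP = f(L/D)(ρV²/2) = 0.1941·(944/0.0226)·(789·0.03791²/2) = 0.1941·4.177e+04·0.5671 = 4597 Pa.

ΔP ≈ 4600 Pa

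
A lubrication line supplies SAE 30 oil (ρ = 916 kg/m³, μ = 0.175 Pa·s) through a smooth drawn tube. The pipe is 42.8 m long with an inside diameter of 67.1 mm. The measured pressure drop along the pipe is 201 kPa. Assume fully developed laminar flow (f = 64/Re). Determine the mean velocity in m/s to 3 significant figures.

V ≈ 3.78 m/s

For laminar flow, f = 64/Re with Re = ρVD/μ, so Darcy-Weisbach reduces to ΔP = 32μLV/D². Solving for V: V = ΔP·D²/(32μL) = 2.01e+05·(0.0671)²/(32·0.175·42.8) = 3.776 m/s.
Check: Re = ρVD/μ = 916·3.776·0.0671/0.175 = 1326 < 2300, so the laminar assumption holds.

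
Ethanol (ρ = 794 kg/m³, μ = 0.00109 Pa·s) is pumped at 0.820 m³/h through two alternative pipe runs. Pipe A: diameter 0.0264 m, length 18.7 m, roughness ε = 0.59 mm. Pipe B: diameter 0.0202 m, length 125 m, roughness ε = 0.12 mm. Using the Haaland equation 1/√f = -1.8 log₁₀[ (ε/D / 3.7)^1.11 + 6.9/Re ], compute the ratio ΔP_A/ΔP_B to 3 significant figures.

ΔP_A/ΔP_B ≈ 0.0565

Pipe A: V = Q/A = 0.0002278/0.0005474 = 0.4161 m/s; Re = 8002; ε/D = 0.0223; Haaland → f = 0.05514; ΔP_A = f(L/D)(ρV²/2) = 2685 Pa.
Pipe B: V = Q/A = 0.0002278/0.0003205 = 0.7108 m/s; Re = 1.046e+04; ε/D = 0.00594; Haaland → f = 0.03831; ΔP_B = f(L/D)(ρV²/2) = 4.754e+04 Pa.
ΔP_A/ΔP_B = 2685/4.754e+04 = 0.0565.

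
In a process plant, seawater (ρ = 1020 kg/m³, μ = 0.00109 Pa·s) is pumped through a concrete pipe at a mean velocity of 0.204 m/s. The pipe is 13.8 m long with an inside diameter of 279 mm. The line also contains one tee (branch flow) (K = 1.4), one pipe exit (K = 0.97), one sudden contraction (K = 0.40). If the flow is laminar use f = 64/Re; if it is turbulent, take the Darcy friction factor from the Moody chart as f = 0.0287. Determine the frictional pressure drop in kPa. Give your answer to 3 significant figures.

Reynolds number Re = ρVD/μ = 1020 · 0.204 · 0.279 / 0.00109 = 5.326e+04.
Re > 4000 → turbulent; use the Moody-chart value f = 0.0287.
Total minor-loss coefficient ΣK = 1·1.4 + 1·0.97 + 1·0.4 = 2.77.
ΔP = [f·L/D + ΣK]·(ρV²/2) = [0.0287·13.8/0.279 + 2.77]·(1020·0.204²/2) = [1.42 + 2.77]·21.22 = 88.92 Pa.
ΔP = 88.92 Pa = 0.0889 kPa.

ΔP ≈ 0.0889 kPa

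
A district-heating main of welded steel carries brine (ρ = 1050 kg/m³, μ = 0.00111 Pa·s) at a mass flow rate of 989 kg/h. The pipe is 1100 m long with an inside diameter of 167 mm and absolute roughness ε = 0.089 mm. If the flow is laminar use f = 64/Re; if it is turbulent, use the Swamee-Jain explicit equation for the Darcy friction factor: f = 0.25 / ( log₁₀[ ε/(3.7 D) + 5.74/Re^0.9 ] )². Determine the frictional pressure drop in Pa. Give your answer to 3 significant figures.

ṁ = 989 kg/h = 989/3600 = 0.2747 kg/s.
A = πD²/4 = π(0.167)²/4 = 0.0219 m²; mean velocity V = ṁ/(ρA) = 0.2747/(1050 · 0.0219) = 0.01194 m/s.
Reynolds number Re = ρVD/μ = 1050 · 0.01194 · 0.167 / 0.00111 = 1887.
Re < 2300 → laminar flow, so f = 64/Re = 64/1887 = 0.03392 (the turbulent correlation is not needed).
Darcy-Weisbach: ΔP = f(L/D)(ρV²/2) = 0.03392·(1100/0.167)·(1050·0.01194²/2) = 0.03392·6587·0.07491 = 16.73 Pa.

ΔP ≈ 16.7 Pa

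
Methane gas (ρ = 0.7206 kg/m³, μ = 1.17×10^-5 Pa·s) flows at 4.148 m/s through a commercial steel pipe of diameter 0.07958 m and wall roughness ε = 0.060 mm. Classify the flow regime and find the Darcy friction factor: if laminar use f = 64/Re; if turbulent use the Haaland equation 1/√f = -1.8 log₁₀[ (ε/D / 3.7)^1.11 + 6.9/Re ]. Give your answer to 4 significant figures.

Re = ρVD/μ = 0.7206·4.148·0.07958/1.17e-05 = 2.033e+04.
Re > 4000 → turbulent. ε/D = 6e-05/0.07958 = 0.000754; Haaland: 1/√f = -1.8 log₁₀[8e-05 + 0.000339] = 6.079, so f = 0.02706.

f ≈ 0.02706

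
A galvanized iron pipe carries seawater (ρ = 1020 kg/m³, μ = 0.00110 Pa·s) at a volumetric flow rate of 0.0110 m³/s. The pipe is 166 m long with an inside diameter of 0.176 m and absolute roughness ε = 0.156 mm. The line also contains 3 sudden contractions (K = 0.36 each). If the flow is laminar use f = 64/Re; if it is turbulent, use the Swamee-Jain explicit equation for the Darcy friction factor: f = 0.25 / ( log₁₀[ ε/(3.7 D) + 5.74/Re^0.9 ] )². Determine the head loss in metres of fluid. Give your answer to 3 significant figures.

Cross-sectional area A = πD²/4 = π(0.176)²/4 = 0.02433 m²; mean velocity V = Q/A = 0.011/0.02433 = 0.4521 m/s.
Reynolds number Re = ρVD/μ = 1020 · 0.4521 · 0.176 / 0.0011 = 7.379e+04.
Re > 4000 → turbulent. Relative roughness ε/D = 0.000156/0.176 = 0.000886. Swamee-Jain: f = 0.25/(log₁₀[0.000886/3.7 + 5.74/7.379e+04^0.9])² = 0.25/(log₁₀[0.00024 + 0.000239])² = 0.25/(-3.32)² = 0.02268.
Total minor-loss coefficient ΣK = 3·0.36 = 1.08.
ΔP = [f·L/D + ΣK]·(ρV²/2) = [0.02268·166/0.176 + 1.08]·(1020·0.4521²/2) = [21.39 + 1.08]·104.3 = 2342 Pa.
Head loss h_f = ΔP/(ρg) = 2342/(1020·9.81) = 0.234 m.

h_f ≈ 0.234 m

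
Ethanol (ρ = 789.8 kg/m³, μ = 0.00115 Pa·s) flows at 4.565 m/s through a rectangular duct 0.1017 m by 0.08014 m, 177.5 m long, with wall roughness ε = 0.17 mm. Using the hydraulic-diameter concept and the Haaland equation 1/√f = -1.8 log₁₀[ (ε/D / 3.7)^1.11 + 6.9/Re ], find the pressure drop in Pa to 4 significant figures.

Hydraulic diameter D_h = 4A/P = 4·(0.1017·0.08014)/(2·(0.1017+0.08014)) = 0.0326/0.3637 = 0.08964 m.
Re = ρVD_h/μ = 789.8·4.565·0.08964/0.00115 = 2.81e+05.
ε/D_h = 0.00017/0.08964 = 0.0019; Haaland gives 1/√f = -1.8 log₁₀[0.000223+2.46e-05] = 6.492, so f = 0.02373.
ΔP = f(L/D_h)(ρV²/2) = 0.02373·177.5/0.08964·8229 = 3.866e+05 Pa.

ΔP ≈ 386600 Pa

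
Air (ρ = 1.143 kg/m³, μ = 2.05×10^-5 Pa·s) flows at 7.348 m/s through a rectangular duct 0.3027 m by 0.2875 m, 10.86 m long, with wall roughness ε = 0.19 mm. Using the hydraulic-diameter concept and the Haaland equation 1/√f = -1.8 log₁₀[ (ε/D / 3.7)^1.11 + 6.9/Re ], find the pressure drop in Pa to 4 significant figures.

ΔP ≈ 22.99 Pa

Hydraulic diameter D_h = 4A/P = 4·(0.3027·0.2875)/(2·(0.3027+0.2875)) = 0.3481/1.18 = 0.2949 m.
Re = ρVD_h/μ = 1.143·7.348·0.2949/2.05e-05 = 1.208e+05.
ε/D_h = 0.00019/0.2949 = 0.000644; Haaland gives 1/√f = -1.8 log₁₀[6.72e-05+5.71e-05] = 7.03, so f = 0.02023.
ΔP = f(L/D_h)(ρV²/2) = 0.02023·10.86/0.2949·30.86 = 22.99 Pa.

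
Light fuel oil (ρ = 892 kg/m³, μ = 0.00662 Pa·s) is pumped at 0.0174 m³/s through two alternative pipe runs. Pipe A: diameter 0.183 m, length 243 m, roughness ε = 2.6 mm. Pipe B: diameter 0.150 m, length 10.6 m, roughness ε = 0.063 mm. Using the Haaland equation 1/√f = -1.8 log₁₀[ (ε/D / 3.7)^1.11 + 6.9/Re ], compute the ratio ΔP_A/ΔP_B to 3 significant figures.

Pipe A: V = Q/A = 0.0174/0.0263 = 0.6615 m/s; Re = 1.631e+04; ε/D = 0.0142; Haaland → f = 0.04562; ΔP_A = f(L/D)(ρV²/2) = 1.182e+04 Pa.
Pipe B: V = Q/A = 0.0174/0.01767 = 0.9846 m/s; Re = 1.99e+04; ε/D = 0.00042; Haaland → f = 0.02653; ΔP_B = f(L/D)(ρV²/2) = 810.8 Pa.
ΔP_A/ΔP_B = 1.182e+04/810.8 = 14.6.

ΔP_A/ΔP_B ≈ 14.6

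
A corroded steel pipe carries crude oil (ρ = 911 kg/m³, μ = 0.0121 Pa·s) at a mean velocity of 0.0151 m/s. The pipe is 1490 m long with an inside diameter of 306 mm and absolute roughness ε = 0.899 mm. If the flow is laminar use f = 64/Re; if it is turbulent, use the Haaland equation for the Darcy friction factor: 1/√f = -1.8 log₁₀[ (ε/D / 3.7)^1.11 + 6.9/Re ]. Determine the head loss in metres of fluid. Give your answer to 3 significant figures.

h_f ≈ 0.0104 m

Reynolds number Re = ρVD/μ = 911 · 0.0151 · 0.306 / 0.0121 = 347.9.
Re < 2300 → laminar flow, so f = 64/Re = 64/347.9 = 0.184 (the turbulent correlation is not needed).
Darcy-Weisbach: ΔP = f(L/D)(ρV²/2) = 0.184·(1490/0.306)·(911·0.0151²/2) = 0.184·4869·0.1039 = 93.04 Pa.
Head loss h_f = ΔP/(ρg) = 93.04/(911·9.81) = 0.0104 m.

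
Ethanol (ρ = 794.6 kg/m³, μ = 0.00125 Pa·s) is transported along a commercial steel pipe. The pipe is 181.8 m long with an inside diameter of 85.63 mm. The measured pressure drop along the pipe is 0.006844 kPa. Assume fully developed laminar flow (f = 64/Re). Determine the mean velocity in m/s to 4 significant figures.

V ≈ 0.006901 m/s

For laminar flow, f = 64/Re with Re = ρVD/μ, so Darcy-Weisbach reduces to ΔP = 32μLV/D². Solving for V: V = ΔP·D²/(32μL) = 6.844·(0.08563)²/(32·0.00125·181.8) = 0.006901 m/s.
Check: Re = ρVD/μ = 794.6·0.006901·0.08563/0.00125 = 375.6 < 2300, so the laminar assumption holds.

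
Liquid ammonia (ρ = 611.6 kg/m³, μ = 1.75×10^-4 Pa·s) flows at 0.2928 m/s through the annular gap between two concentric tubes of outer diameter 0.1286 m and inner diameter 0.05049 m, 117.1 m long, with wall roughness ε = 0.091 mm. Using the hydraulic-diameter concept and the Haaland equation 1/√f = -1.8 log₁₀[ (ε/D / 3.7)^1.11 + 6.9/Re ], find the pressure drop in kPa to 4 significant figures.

ΔP ≈ 0.9029 kPa

Hydraulic diameter D_h = 4A/P = D_o - D_i = 0.1286 - 0.05049 = 0.07811 m.
Re = ρVD_h/μ = 611.6·0.2928·0.07811/0.000175 = 7.993e+04.
ε/D_h = 9.1e-05/0.07811 = 0.00117; Haaland gives 1/√f = -1.8 log₁₀[0.00013+8.63e-05] = 6.598, so f = 0.02297.
ΔP = f(L/D_h)(ρV²/2) = 0.02297·117.1/0.07811·26.22 = 902.9 Pa.
ΔP = 0.9029 kPa.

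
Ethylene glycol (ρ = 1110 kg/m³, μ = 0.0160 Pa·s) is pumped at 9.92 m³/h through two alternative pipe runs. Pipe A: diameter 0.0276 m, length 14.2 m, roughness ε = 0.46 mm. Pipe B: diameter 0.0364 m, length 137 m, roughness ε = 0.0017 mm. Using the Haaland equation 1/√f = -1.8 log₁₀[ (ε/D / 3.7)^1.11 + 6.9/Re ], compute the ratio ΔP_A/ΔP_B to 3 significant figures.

ΔP_A/ΔP_B ≈ 0.596

Pipe A: V = Q/A = 0.002756/0.0005983 = 4.606 m/s; Re = 8819; ε/D = 0.0167; Haaland → f = 0.04996; ΔP_A = f(L/D)(ρV²/2) = 3.026e+05 Pa.
Pipe B: V = Q/A = 0.002756/0.001041 = 2.648 m/s; Re = 6687; ε/D = 4.67e-05; Haaland → f = 0.03464; ΔP_B = f(L/D)(ρV²/2) = 5.074e+05 Pa.
ΔP_A/ΔP_B = 3.026e+05/5.074e+05 = 0.596.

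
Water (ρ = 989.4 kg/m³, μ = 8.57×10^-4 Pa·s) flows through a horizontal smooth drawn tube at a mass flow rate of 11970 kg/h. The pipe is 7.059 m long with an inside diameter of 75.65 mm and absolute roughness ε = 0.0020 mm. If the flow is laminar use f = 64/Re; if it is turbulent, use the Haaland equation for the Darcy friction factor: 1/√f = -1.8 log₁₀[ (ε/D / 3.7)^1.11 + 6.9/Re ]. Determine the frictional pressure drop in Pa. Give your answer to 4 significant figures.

ṁ = 11970 kg/h = 11970/3600 = 3.325 kg/s.
A = πD²/4 = π(0.07565)²/4 = 0.004495 m²; mean velocity V = ṁ/(ρA) = 3.325/(989.4 · 0.004495) = 0.7477 m/s.
Reynolds number Re = ρVD/μ = 989.4 · 0.7477 · 0.07565 / 0.000857 = 6.53e+04.
Re > 4000 → turbulent. Relative roughness ε/D = 2e-06/0.07565 = 2.64e-05. Haaland: 1/√f = -1.8 log₁₀[(2.64e-05/3.7)^1.11 + 6.9/6.53e+04] = -1.8 log₁₀[1.94e-06 + 0.000106] = 7.143, so f = 0.0196.
Darcy-Weisbach: ΔP = f(L/D)(ρV²/2) = 0.0196·(7.059/0.07565)·(989.4·0.7477²/2) = 0.0196·93.31·276.5 = 505.8 Pa.

ΔP ≈ 505.8 Pa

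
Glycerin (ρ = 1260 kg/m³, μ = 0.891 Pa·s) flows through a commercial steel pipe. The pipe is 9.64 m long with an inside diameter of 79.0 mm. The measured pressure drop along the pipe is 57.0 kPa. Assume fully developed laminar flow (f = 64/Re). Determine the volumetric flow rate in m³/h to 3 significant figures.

For laminar flow, f = 64/Re with Re = ρVD/μ, so Darcy-Weisbach reduces to ΔP = 32μLV/D². Solving for V: V = ΔP·D²/(32μL) = 5.7e+04·(0.079)²/(32·0.891·9.64) = 1.294 m/s.
Check: Re = ρVD/μ = 1260·1.294·0.079/0.891 = 144.6 < 2300, so the laminar assumption holds.
Q = V·A = 1.294·(π/4·0.079²) = 0.006344 m³/s = 22.8 m³/h.

Q ≈ 22.8 m³/h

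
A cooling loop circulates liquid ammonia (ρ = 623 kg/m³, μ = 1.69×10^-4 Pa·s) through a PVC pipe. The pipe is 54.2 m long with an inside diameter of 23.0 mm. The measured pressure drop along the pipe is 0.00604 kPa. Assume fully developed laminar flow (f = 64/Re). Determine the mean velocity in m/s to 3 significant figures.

V ≈ 0.0109 m/s

For laminar flow, f = 64/Re with Re = ρVD/μ, so Darcy-Weisbach reduces to ΔP = 32μLV/D². Solving for V: V = ΔP·D²/(32μL) = 6.04·(0.023)²/(32·0.000169·54.2) = 0.0109 m/s.
Check: Re = ρVD/μ = 623·0.0109·0.023/0.000169 = 924.2 < 2300, so the laminar assumption holds.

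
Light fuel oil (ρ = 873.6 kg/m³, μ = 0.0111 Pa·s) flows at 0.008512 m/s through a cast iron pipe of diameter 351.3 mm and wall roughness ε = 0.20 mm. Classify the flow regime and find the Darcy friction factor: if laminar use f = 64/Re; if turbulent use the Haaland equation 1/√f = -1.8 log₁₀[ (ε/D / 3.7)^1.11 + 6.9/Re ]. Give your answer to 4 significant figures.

Re = ρVD/μ = 873.6·0.008512·0.3513/0.0111 = 235.3.
Re < 2300 → laminar, so f = 64/Re = 0.2719 (roughness is irrelevant in laminar flow).

f ≈ 0.2719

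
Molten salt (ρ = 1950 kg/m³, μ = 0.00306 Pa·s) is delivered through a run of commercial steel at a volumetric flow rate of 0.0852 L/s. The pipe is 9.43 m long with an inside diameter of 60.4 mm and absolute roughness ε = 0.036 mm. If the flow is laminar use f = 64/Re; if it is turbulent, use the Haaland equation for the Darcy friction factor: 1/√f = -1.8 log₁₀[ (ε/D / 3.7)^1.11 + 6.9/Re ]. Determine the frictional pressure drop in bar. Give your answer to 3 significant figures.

Q = 0.0852 L/s = 0.0852/1000 = 8.52e-05 m³/s.
Cross-sectional area A = πD²/4 = π(0.0604)²/4 = 0.002865 m²; mean velocity V = Q/A = 8.52e-05/0.002865 = 0.02974 m/s.
Reynolds number Re = ρVD/μ = 1950 · 0.02974 · 0.0604 / 0.00306 = 1145.
Re < 2300 → laminar flow, so f = 64/Re = 64/1145 = 0.05592 (the turbulent correlation is not needed).
Darcy-Weisbach: ΔP = f(L/D)(ρV²/2) = 0.05592·(9.43/0.0604)·(1950·0.02974²/2) = 0.05592·156.1·0.8621 = 7.526 Pa.
ΔP = 7.526 Pa = 7.53×10^-5 bar.

ΔP ≈ 7.53×10^-5 bar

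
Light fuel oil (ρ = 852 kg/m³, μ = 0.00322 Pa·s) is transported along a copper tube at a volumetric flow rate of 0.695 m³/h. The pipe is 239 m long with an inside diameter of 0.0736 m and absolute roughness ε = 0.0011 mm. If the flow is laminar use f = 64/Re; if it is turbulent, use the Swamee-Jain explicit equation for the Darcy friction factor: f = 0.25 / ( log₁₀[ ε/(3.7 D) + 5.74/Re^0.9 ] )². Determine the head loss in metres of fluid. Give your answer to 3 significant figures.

h_f ≈ 0.0247 m

Q = 0.695 m³/h = 0.695/3600 = 0.0001931 m³/s.
Cross-sectional area A = πD²/4 = π(0.0736)²/4 = 0.004254 m²; mean velocity V = Q/A = 0.0001931/0.004254 = 0.04538 m/s.
Reynolds number Re = ρVD/μ = 852 · 0.04538 · 0.0736 / 0.00322 = 883.7.
Re < 2300 → laminar flow, so f = 64/Re = 64/883.7 = 0.07242 (the turbulent correlation is not needed).
Darcy-Weisbach: ΔP = f(L/D)(ρV²/2) = 0.07242·(239/0.0736)·(852·0.04538²/2) = 0.07242·3247·0.8772 = 206.3 Pa.
Head loss h_f = ΔP/(ρg) = 206.3/(852·9.81) = 0.0247 m.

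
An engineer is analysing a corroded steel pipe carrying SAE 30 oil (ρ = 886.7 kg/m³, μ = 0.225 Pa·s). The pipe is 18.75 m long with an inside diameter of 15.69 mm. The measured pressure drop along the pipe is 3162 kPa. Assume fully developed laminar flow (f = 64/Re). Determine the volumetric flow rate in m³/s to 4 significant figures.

Q ≈ 0.001115 m³/s

For laminar flow, f = 64/Re with Re = ρVD/μ, so Darcy-Weisbach reduces to ΔP = 32μLV/D². Solving for V: V = ΔP·D²/(32μL) = 3.162e+06·(0.01569)²/(32·0.225·18.75) = 5.766 m/s.
Check: Re = ρVD/μ = 886.7·5.766·0.01569/0.225 = 356.5 < 2300, so the laminar assumption holds.
Q = V·A = 5.766·(π/4·0.01569²) = 0.001115 m³/s = 0.001115 m³/s.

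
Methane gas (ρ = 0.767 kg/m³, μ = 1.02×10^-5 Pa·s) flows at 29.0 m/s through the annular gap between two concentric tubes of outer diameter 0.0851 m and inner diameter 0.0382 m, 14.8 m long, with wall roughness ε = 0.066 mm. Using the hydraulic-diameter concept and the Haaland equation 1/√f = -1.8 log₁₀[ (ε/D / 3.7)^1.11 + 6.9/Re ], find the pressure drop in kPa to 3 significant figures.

Hydraulic diameter D_h = 4A/P = D_o - D_i = 0.0851 - 0.0382 = 0.0469 m.
Re = ρVD_h/μ = 0.767·29·0.0469/1.02e-05 = 1.023e+05.
ε/D_h = 6.6e-05/0.0469 = 0.00141; Haaland gives 1/√f = -1.8 log₁₀[0.00016+6.75e-05] = 6.558, so f = 0.02325.
ΔP = f(L/D_h)(ρV²/2) = 0.02325·14.8/0.0469·322.5 = 2367 Pa.
ΔP = 2.37 kPa.

ΔP ≈ 2.37 kPa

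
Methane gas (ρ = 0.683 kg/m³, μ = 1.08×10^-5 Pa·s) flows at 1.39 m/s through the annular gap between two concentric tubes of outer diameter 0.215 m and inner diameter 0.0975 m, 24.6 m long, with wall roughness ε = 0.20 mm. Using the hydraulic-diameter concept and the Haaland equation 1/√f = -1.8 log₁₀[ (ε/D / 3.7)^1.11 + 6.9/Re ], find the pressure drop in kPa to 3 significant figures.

Hydraulic diameter D_h = 4A/P = D_o - D_i = 0.215 - 0.0975 = 0.1175 m.
Re = ρVD_h/μ = 0.683·1.39·0.1175/1.08e-05 = 1.033e+04.
ε/D_h = 0.0002/0.1175 = 0.0017; Haaland gives 1/√f = -1.8 log₁₀[0.000198+0.000668] = 5.513, so f = 0.0329.
ΔP = f(L/D_h)(ρV²/2) = 0.0329·24.6/0.1175·0.6598 = 4.545 Pa.
ΔP = 0.00455 kPa.

ΔP ≈ 0.00455 kPa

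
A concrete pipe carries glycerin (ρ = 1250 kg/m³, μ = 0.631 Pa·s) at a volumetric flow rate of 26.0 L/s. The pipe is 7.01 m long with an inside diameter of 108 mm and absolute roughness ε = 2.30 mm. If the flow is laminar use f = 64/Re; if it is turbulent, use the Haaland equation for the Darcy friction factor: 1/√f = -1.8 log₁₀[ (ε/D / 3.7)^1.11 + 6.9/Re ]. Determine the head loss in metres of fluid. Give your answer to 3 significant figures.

Q = 26.0 L/s = 26.0/1000 = 0.026 m³/s.
Cross-sectional area A = πD²/4 = π(0.108)²/4 = 0.009161 m²; mean velocity V = Q/A = 0.026/0.009161 = 2.838 m/s.
Reynolds number Re = ρVD/μ = 1250 · 2.838 · 0.108 / 0.631 = 607.2.
Re < 2300 → laminar flow, so f = 64/Re = 64/607.2 = 0.1054 (the turbulent correlation is not needed).
Darcy-Weisbach: ΔP = f(L/D)(ρV²/2) = 0.1054·(7.01/0.108)·(1250·2.838²/2) = 0.1054·64.91·5034 = 3.444e+04 Pa.
Head loss h_f = ΔP/(ρg) = 3.444e+04/(1250·9.81) = 2.81 m.

h_f ≈ 2.81 m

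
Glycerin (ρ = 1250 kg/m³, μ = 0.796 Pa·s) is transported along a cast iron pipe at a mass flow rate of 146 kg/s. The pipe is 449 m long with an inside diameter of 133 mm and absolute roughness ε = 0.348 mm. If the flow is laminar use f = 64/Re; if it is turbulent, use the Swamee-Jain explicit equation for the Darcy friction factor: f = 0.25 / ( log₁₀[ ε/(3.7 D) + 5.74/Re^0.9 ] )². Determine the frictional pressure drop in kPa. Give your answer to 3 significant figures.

A = πD²/4 = π(0.133)²/4 = 0.01389 m²; mean velocity V = ṁ/(ρA) = 146/(1250 · 0.01389) = 8.407 m/s.
Reynolds number Re = ρVD/μ = 1250 · 8.407 · 0.133 / 0.796 = 1756.
Re < 2300 → laminar flow, so f = 64/Re = 64/1756 = 0.03645 (the turbulent correlation is not needed).
Darcy-Weisbach: ΔP = f(L/D)(ρV²/2) = 0.03645·(449/0.133)·(1250·8.407²/2) = 0.03645·3376·4.418e+04 = 5.436e+06 Pa.
ΔP = 5.436e+06 Pa = 5440 kPa.

ΔP ≈ 5440 kPa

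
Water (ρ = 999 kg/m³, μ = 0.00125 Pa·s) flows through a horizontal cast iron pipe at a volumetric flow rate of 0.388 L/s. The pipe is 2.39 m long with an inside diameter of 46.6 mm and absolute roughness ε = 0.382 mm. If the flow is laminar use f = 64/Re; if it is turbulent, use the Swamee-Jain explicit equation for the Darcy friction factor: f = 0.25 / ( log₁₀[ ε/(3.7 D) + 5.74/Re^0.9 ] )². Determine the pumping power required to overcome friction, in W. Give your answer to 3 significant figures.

Q = 0.388 L/s = 0.388/1000 = 0.000388 m³/s.
Cross-sectional area A = πD²/4 = π(0.0466)²/4 = 0.001706 m²; mean velocity V = Q/A = 0.000388/0.001706 = 0.2275 m/s.
Reynolds number Re = ρVD/μ = 999 · 0.2275 · 0.0466 / 0.00125 = 8472.
Re > 4000 → turbulent. Relative roughness ε/D = 0.000382/0.0466 = 0.0082. Swamee-Jain: f = 0.25/(log₁₀[0.0082/3.7 + 5.74/8472^0.9])² = 0.25/(log₁₀[0.00222 + 0.00167])² = 0.25/(-2.41)² = 0.04304.
Darcy-Weisbach: ΔP = f(L/D)(ρV²/2) = 0.04304·(2.39/0.0466)·(999·0.2275²/2) = 0.04304·51.29·25.85 = 57.06 Pa.
Pumping power P = QΔP = 0.000388·57.06 = 0.02214 W = 0.0221 W.

P ≈ 0.0221 W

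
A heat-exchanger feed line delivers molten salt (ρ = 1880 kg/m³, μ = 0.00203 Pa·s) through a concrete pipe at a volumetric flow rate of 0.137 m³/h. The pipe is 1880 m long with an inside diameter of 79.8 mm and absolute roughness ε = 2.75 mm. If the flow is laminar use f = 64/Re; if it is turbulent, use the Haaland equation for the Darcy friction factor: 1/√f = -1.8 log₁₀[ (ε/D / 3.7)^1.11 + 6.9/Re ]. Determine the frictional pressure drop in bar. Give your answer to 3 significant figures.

ΔP ≈ 0.00146 bar

Q = 0.137 m³/h = 0.137/3600 = 3.806e-05 m³/s.
Cross-sectional area A = πD²/4 = π(0.0798)²/4 = 0.005001 m²; mean velocity V = Q/A = 3.806e-05/0.005001 = 0.007609 m/s.
Reynolds number Re = ρVD/μ = 1880 · 0.007609 · 0.0798 / 0.00203 = 562.3.
Re < 2300 → laminar flow, so f = 64/Re = 64/562.3 = 0.1138 (the turbulent correlation is not needed).
Darcy-Weisbach: ΔP = f(L/D)(ρV²/2) = 0.1138·(1880/0.0798)·(1880·0.007609²/2) = 0.1138·2.356e+04·0.05442 = 145.9 Pa.
ΔP = 145.9 Pa = 0.00146 bar.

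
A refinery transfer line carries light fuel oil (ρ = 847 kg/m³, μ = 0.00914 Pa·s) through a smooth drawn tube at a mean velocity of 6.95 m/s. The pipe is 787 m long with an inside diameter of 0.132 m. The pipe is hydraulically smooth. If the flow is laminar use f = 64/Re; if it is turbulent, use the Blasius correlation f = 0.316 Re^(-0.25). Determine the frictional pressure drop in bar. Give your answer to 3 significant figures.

Reynolds number Re = ρVD/μ = 847 · 6.95 · 0.132 / 0.00914 = 8.502e+04.
Re > 4000 → turbulent. Smooth-pipe (Blasius): f = 0.316 Re^(-0.25) = 0.316/(8.502e+04)^0.25 = 0.01851.
Darcy-Weisbach: ΔP = f(L/D)(ρV²/2) = 0.01851·(787/0.132)·(847·6.95²/2) = 0.01851·5962·2.046e+04 = 2.257e+06 Pa.
ΔP = 2.257e+06 Pa = 22.6 bar.

ΔP ≈ 22.6 bar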